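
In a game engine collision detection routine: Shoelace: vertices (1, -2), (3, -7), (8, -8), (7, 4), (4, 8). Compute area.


Shoelace sum: (1*(-7) - 3*(-2)) + (3*(-8) - 8*(-7)) + (8*4 - 7*(-8)) + (7*8 - 4*4) + (4*(-2) - 1*8)
= 143
Area = |143|/2 = 71.5

71.5


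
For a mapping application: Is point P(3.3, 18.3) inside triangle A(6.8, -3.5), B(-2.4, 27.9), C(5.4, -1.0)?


Cross products: AB x AP = -90.66, BC x BP = 89.85, CA x CP = 21.77
All same sign? no

No, outside


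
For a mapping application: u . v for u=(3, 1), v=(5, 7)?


u . v = u_x*v_x + u_y*v_y = 3*5 + 1*7
= 15 + 7 = 22

22


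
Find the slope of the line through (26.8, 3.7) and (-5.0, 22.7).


slope = (y2-y1)/(x2-x1) = (22.7-3.7)/((-5)-26.8) = 19/(-31.8) = -0.5975

-0.5975


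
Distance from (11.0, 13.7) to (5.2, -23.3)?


dx=-5.8, dy=-37
d^2 = (-5.8)^2 + (-37)^2 = 1402.64
d = sqrt(1402.64) = 37.4518

37.4518


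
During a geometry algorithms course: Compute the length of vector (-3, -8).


|u| = sqrt((-3)^2 + (-8)^2) = sqrt(73) = 8.544

8.544


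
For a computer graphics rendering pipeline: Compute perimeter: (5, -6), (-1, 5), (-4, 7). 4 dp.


Sides: (5, -6)->(-1, 5): sqrt(157) = 12.529964, (-1, 5)->(-4, 7): sqrt(13) = 3.605551, (-4, 7)->(5, -6): sqrt(250) = 15.811388
Sum = 31.946903
Perimeter = 31.9469

31.9469


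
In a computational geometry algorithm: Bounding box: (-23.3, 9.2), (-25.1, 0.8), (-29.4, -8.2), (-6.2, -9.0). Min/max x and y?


x range: [-29.4, -6.2]
y range: [-9, 9.2]
Bounding box: (-29.4,-9) to (-6.2,9.2)

(-29.4,-9) to (-6.2,9.2)


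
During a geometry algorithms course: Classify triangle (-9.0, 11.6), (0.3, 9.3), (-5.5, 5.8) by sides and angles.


Side lengths squared: AB^2=91.78, BC^2=45.89, CA^2=45.89
Sorted: [45.89, 45.89, 91.78]
By sides: Isosceles, By angles: Right

Isosceles, Right


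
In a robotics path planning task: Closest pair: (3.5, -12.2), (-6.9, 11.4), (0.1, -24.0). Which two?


d(P0,P1) = 25.7899, d(P0,P2) = 12.2801, d(P1,P2) = 36.0855
Closest: P0 and P2

Closest pair: (3.5, -12.2) and (0.1, -24.0), distance = 12.2801


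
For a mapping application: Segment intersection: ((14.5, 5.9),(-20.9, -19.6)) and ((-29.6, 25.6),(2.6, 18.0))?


Cross products: d1=-299.18, d2=-1389.32, d3=-1821.93, d4=-731.79
d1*d2 < 0 and d3*d4 < 0? no

No, they don't intersect


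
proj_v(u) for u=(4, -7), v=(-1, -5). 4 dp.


u.v = 31, |v| = sqrt(26) = 5.099
Scalar projection = u.v / |v| = 31 / sqrt(26) = 6.0796

6.0796


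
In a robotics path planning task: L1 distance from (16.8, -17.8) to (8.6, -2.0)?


|16.8-8.6| + |(-17.8)-(-2)| = 8.2 + 15.8 = 24

24


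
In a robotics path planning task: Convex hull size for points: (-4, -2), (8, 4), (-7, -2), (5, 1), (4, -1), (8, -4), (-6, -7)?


Convex hull vertices (CCW): (-7, -2), (-6, -7), (8, -4), (8, 4)
Count = 4

4


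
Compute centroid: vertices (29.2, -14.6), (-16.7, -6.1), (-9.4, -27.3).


Centroid = ((x_A+x_B+x_C)/3, (y_A+y_B+y_C)/3)
= ((29.2+(-16.7)+(-9.4))/3, ((-14.6)+(-6.1)+(-27.3))/3)
= (1.0333, -16)

(1.0333, -16)


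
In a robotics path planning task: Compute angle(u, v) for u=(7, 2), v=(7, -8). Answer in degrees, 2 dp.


u.v = 33, |u| = sqrt(53) = 7.2801, |v| = sqrt(113) = 10.6301
cos(theta) = u.v/(|u||v|) = 33/sqrt(5989) = 0.426419
theta = acos(0.426419) = 64.76 degrees

64.76 degrees


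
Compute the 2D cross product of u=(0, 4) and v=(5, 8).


u x v = u_x*v_y - u_y*v_x = 0*8 - 4*5
= 0 - 20 = -20

-20


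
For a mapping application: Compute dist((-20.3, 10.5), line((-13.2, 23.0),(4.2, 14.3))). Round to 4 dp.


|cross product| = 279.27
|line direction| = sqrt(378.45) = 19.4538
Distance = 279.27/sqrt(378.45) = 14.3556

14.3556


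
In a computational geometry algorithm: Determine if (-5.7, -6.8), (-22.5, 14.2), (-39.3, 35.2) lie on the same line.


Cross product: ((-22.5)-(-5.7))*(35.2-(-6.8)) - (14.2-(-6.8))*((-39.3)-(-5.7))
= 0

Yes, collinear


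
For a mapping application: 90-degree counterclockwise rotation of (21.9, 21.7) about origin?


90° CCW: (x,y) -> (-y, x)
(21.9,21.7) -> (-21.7, 21.9)

(-21.7, 21.9)


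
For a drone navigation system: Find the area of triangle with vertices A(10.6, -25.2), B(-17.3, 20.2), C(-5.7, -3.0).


Area = |x_A(y_B-y_C) + x_B(y_C-y_A) + x_C(y_A-y_B)|/2
= |245.92 + (-384.06) + 258.78|/2
= 120.64/2 = 60.32

60.32


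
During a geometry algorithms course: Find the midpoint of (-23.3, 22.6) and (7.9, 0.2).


M = (((-23.3)+7.9)/2, (22.6+0.2)/2)
= (-7.7, 11.4)

(-7.7, 11.4)


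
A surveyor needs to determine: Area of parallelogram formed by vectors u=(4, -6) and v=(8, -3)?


|u x v| = |4*(-3) - (-6)*8|
= |(-12) - (-48)| = 36

36


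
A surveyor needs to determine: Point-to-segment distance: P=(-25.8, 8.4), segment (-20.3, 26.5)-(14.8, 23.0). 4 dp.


Project P onto AB: t = 0 (clamped to [0,1])
Closest point on segment: (-20.3, 26.5)
Distance: 18.9172

18.9172


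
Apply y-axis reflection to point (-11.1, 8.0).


Reflection over y-axis: (x,y) -> (-x,y)
(-11.1, 8) -> (11.1, 8)

(11.1, 8)


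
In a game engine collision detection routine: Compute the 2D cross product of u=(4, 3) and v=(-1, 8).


u x v = u_x*v_y - u_y*v_x = 4*8 - 3*(-1)
= 32 - (-3) = 35

35


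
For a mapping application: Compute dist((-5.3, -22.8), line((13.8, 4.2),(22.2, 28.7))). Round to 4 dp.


|cross product| = 241.15
|line direction| = sqrt(670.81) = 25.9
Distance = 241.15/sqrt(670.81) = 9.3108

9.3108


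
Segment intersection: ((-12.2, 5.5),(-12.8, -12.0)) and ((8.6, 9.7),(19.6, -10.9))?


Cross products: d1=-474.68, d2=-679.54, d3=361.48, d4=566.34
d1*d2 < 0 and d3*d4 < 0? no

No, they don't intersect


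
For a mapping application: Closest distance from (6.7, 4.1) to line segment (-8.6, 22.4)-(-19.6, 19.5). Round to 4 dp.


Project P onto AB: t = 0 (clamped to [0,1])
Closest point on segment: (-8.6, 22.4)
Distance: 23.8533

23.8533


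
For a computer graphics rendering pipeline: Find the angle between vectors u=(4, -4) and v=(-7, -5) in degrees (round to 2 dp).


u.v = -8, |u| = sqrt(32) = 5.6569, |v| = sqrt(74) = 8.6023
cos(theta) = u.v/(|u||v|) = -8/sqrt(2368) = -0.164399
theta = acos(-0.164399) = 99.46 degrees

99.46 degrees


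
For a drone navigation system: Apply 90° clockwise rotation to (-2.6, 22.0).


90° CW: (x,y) -> (y, -x)
(-2.6,22) -> (22, 2.6)

(22, 2.6)


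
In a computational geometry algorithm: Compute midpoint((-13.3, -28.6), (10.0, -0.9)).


M = (((-13.3)+10)/2, ((-28.6)+(-0.9))/2)
= (-1.65, -14.75)

(-1.65, -14.75)


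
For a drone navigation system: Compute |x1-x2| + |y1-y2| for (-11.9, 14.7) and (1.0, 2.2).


|(-11.9)-1| + |14.7-2.2| = 12.9 + 12.5 = 25.4

25.4


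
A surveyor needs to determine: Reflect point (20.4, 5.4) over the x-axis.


Reflection over x-axis: (x,y) -> (x,-y)
(20.4, 5.4) -> (20.4, -5.4)

(20.4, -5.4)


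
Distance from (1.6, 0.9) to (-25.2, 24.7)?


dx=-26.8, dy=23.8
d^2 = (-26.8)^2 + 23.8^2 = 1284.68
d = sqrt(1284.68) = 35.8424

35.8424


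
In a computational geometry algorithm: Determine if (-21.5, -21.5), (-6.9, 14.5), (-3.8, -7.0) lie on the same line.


Cross product: ((-6.9)-(-21.5))*((-7)-(-21.5)) - (14.5-(-21.5))*((-3.8)-(-21.5))
= -425.5

No, not collinear


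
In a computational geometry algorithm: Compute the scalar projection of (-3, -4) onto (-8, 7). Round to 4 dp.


u.v = -4, |v| = sqrt(113) = 10.6301
Scalar projection = u.v / |v| = -4 / sqrt(113) = -0.3763

-0.3763


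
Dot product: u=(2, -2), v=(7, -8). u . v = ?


u . v = u_x*v_x + u_y*v_y = 2*7 + (-2)*(-8)
= 14 + 16 = 30

30


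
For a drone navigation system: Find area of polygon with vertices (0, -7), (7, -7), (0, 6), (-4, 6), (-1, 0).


Shoelace sum: (0*(-7) - 7*(-7)) + (7*6 - 0*(-7)) + (0*6 - (-4)*6) + ((-4)*0 - (-1)*6) + ((-1)*(-7) - 0*0)
= 128
Area = |128|/2 = 64

64


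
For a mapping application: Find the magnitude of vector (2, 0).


|u| = sqrt(2^2 + 0^2) = sqrt(4) = 2

2


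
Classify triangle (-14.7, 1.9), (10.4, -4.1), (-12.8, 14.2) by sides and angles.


Side lengths squared: AB^2=666.01, BC^2=873.13, CA^2=154.9
Sorted: [154.9, 666.01, 873.13]
By sides: Scalene, By angles: Obtuse

Scalene, Obtuse


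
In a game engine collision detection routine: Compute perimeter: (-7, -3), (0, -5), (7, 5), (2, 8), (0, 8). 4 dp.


Sides: (-7, -3)->(0, -5): sqrt(53) = 7.28011, (0, -5)->(7, 5): sqrt(149) = 12.206556, (7, 5)->(2, 8): sqrt(34) = 5.830952, (2, 8)->(0, 8): sqrt(4) = 2, (0, 8)->(-7, -3): sqrt(170) = 13.038405
Sum = 40.356023
Perimeter = 40.356

40.356


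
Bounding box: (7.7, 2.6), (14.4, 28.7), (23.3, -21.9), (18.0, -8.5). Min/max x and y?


x range: [7.7, 23.3]
y range: [-21.9, 28.7]
Bounding box: (7.7,-21.9) to (23.3,28.7)

(7.7,-21.9) to (23.3,28.7)


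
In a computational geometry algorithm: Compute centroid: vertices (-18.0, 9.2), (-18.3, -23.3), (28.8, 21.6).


Centroid = ((x_A+x_B+x_C)/3, (y_A+y_B+y_C)/3)
= (((-18)+(-18.3)+28.8)/3, (9.2+(-23.3)+21.6)/3)
= (-2.5, 2.5)

(-2.5, 2.5)


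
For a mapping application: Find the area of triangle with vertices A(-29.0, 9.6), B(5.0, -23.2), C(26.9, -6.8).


Area = |x_A(y_B-y_C) + x_B(y_C-y_A) + x_C(y_A-y_B)|/2
= |475.6 + (-82) + 882.32|/2
= 1275.92/2 = 637.96

637.96


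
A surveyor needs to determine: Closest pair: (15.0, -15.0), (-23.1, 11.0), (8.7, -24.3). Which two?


d(P0,P1) = 46.126, d(P0,P2) = 11.233, d(P1,P2) = 47.5114
Closest: P0 and P2

Closest pair: (15.0, -15.0) and (8.7, -24.3), distance = 11.233


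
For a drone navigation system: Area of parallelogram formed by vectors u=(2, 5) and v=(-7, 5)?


|u x v| = |2*5 - 5*(-7)|
= |10 - (-35)| = 45

45


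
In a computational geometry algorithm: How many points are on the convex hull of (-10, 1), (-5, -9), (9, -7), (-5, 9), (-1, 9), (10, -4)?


Convex hull vertices (CCW): (-10, 1), (-5, -9), (9, -7), (10, -4), (-1, 9), (-5, 9)
Count = 6

6


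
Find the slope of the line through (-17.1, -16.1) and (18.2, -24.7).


slope = (y2-y1)/(x2-x1) = ((-24.7)-(-16.1))/(18.2-(-17.1)) = (-8.6)/35.3 = -0.2436

-0.2436


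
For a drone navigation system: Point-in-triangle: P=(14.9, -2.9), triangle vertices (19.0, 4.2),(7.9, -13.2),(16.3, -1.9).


Cross products: AB x AP = 7.47, BC x BP = 7.42, CA x CP = 5.84
All same sign? yes

Yes, inside


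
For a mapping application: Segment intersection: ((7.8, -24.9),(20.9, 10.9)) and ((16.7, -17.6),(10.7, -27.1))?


Cross products: d1=-40.75, d2=-131.1, d3=-222.99, d4=-132.64
d1*d2 < 0 and d3*d4 < 0? no

No, they don't intersect


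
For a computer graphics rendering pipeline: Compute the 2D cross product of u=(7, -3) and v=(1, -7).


u x v = u_x*v_y - u_y*v_x = 7*(-7) - (-3)*1
= (-49) - (-3) = -46

-46


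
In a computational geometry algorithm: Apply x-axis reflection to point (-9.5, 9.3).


Reflection over x-axis: (x,y) -> (x,-y)
(-9.5, 9.3) -> (-9.5, -9.3)

(-9.5, -9.3)


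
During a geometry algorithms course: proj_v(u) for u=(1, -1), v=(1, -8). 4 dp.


u.v = 9, |v| = sqrt(65) = 8.0623
Scalar projection = u.v / |v| = 9 / sqrt(65) = 1.1163

1.1163


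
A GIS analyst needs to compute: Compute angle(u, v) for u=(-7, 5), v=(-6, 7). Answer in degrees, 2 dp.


u.v = 77, |u| = sqrt(74) = 8.6023, |v| = sqrt(85) = 9.2195
cos(theta) = u.v/(|u||v|) = 77/sqrt(6290) = 0.97088
theta = acos(0.97088) = 13.86 degrees

13.86 degrees


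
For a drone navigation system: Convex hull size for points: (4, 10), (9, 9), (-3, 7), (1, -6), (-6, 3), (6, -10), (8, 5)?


Convex hull vertices (CCW): (-6, 3), (1, -6), (6, -10), (9, 9), (4, 10), (-3, 7)
Count = 6

6


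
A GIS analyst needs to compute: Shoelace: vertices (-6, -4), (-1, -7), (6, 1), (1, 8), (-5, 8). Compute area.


Shoelace sum: ((-6)*(-7) - (-1)*(-4)) + ((-1)*1 - 6*(-7)) + (6*8 - 1*1) + (1*8 - (-5)*8) + ((-5)*(-4) - (-6)*8)
= 242
Area = |242|/2 = 121

121


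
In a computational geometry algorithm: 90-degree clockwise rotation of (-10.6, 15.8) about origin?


90° CW: (x,y) -> (y, -x)
(-10.6,15.8) -> (15.8, 10.6)

(15.8, 10.6)


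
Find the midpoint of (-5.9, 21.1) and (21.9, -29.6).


M = (((-5.9)+21.9)/2, (21.1+(-29.6))/2)
= (8, -4.25)

(8, -4.25)


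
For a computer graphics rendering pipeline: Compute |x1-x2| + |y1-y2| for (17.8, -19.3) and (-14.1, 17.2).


|17.8-(-14.1)| + |(-19.3)-17.2| = 31.9 + 36.5 = 68.4

68.4


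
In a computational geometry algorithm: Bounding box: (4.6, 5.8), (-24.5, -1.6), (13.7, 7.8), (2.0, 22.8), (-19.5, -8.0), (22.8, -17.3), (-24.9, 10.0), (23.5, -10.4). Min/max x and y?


x range: [-24.9, 23.5]
y range: [-17.3, 22.8]
Bounding box: (-24.9,-17.3) to (23.5,22.8)

(-24.9,-17.3) to (23.5,22.8)


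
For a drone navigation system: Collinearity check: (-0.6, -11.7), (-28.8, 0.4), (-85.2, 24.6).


Cross product: ((-28.8)-(-0.6))*(24.6-(-11.7)) - (0.4-(-11.7))*((-85.2)-(-0.6))
= 0

Yes, collinear


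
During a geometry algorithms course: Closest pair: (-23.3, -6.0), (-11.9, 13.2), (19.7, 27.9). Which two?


d(P0,P1) = 22.3294, d(P0,P2) = 54.7559, d(P1,P2) = 34.8518
Closest: P0 and P1

Closest pair: (-23.3, -6.0) and (-11.9, 13.2), distance = 22.3294


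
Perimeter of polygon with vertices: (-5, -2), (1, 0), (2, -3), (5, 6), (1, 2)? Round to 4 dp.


Sides: (-5, -2)->(1, 0): sqrt(40) = 6.324555, (1, 0)->(2, -3): sqrt(10) = 3.162278, (2, -3)->(5, 6): sqrt(90) = 9.486833, (5, 6)->(1, 2): sqrt(32) = 5.656854, (1, 2)->(-5, -2): sqrt(52) = 7.211103
Sum = 31.841623
Perimeter = 31.8416

31.8416


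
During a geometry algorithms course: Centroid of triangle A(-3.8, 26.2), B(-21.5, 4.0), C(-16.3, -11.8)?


Centroid = ((x_A+x_B+x_C)/3, (y_A+y_B+y_C)/3)
= (((-3.8)+(-21.5)+(-16.3))/3, (26.2+4+(-11.8))/3)
= (-13.8667, 6.1333)

(-13.8667, 6.1333)


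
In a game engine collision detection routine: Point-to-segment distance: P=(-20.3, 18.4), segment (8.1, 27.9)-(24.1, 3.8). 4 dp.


Project P onto AB: t = 0 (clamped to [0,1])
Closest point on segment: (8.1, 27.9)
Distance: 29.9468

29.9468


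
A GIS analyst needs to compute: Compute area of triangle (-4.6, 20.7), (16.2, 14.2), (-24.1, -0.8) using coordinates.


Area = |x_A(y_B-y_C) + x_B(y_C-y_A) + x_C(y_A-y_B)|/2
= |(-69) + (-348.3) + (-156.65)|/2
= 573.95/2 = 286.975

286.975


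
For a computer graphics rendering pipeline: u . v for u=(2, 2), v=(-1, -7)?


u . v = u_x*v_x + u_y*v_y = 2*(-1) + 2*(-7)
= (-2) + (-14) = -16

-16


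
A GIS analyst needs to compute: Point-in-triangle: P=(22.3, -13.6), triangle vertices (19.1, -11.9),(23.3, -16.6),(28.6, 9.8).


Cross products: AB x AP = 7.9, BC x BP = 42.3, CA x CP = 85.59
All same sign? yes

Yes, inside


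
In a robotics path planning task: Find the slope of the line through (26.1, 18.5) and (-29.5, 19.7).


slope = (y2-y1)/(x2-x1) = (19.7-18.5)/((-29.5)-26.1) = 1.2/(-55.6) = -0.0216

-0.0216


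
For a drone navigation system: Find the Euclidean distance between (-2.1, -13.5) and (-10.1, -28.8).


dx=-8, dy=-15.3
d^2 = (-8)^2 + (-15.3)^2 = 298.09
d = sqrt(298.09) = 17.2653

17.2653


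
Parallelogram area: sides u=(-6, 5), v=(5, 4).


|u x v| = |(-6)*4 - 5*5|
= |(-24) - 25| = 49

49


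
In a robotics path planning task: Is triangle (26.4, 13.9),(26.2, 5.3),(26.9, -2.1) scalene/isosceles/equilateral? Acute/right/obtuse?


Side lengths squared: AB^2=74, BC^2=55.25, CA^2=256.25
Sorted: [55.25, 74, 256.25]
By sides: Scalene, By angles: Obtuse

Scalene, Obtuse


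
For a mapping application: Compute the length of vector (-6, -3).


|u| = sqrt((-6)^2 + (-3)^2) = sqrt(45) = 6.7082

6.7082


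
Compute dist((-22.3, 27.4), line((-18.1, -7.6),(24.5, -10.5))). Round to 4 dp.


|cross product| = 1478.82
|line direction| = sqrt(1823.17) = 42.6986
Distance = 1478.82/sqrt(1823.17) = 34.6339

34.6339


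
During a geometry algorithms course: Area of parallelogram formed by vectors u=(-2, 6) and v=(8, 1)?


|u x v| = |(-2)*1 - 6*8|
= |(-2) - 48| = 50

50


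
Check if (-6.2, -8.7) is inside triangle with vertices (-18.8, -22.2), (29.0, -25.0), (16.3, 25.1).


Cross products: AB x AP = 680.58, BC x BP = 1556.51, CA x CP = 122.13
All same sign? yes

Yes, inside


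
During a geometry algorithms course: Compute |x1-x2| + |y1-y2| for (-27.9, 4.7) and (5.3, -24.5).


|(-27.9)-5.3| + |4.7-(-24.5)| = 33.2 + 29.2 = 62.4

62.4


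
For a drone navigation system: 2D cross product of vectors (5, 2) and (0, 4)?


u x v = u_x*v_y - u_y*v_x = 5*4 - 2*0
= 20 - 0 = 20

20


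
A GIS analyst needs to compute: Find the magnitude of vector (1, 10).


|u| = sqrt(1^2 + 10^2) = sqrt(101) = 10.0499

10.0499


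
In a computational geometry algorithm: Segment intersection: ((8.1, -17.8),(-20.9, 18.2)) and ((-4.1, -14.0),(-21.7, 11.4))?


Cross products: d1=-243, d2=-140, d3=329, d4=226
d1*d2 < 0 and d3*d4 < 0? no

No, they don't intersect


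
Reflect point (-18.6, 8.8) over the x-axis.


Reflection over x-axis: (x,y) -> (x,-y)
(-18.6, 8.8) -> (-18.6, -8.8)

(-18.6, -8.8)


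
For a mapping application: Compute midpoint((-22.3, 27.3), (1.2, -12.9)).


M = (((-22.3)+1.2)/2, (27.3+(-12.9))/2)
= (-10.55, 7.2)

(-10.55, 7.2)


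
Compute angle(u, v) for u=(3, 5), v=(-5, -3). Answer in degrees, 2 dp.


u.v = -30, |u| = sqrt(34) = 5.831, |v| = sqrt(34) = 5.831
cos(theta) = u.v/(|u||v|) = -30/sqrt(1156) = -0.882353
theta = acos(-0.882353) = 151.93 degrees

151.93 degrees


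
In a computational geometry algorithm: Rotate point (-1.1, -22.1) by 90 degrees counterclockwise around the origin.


90° CCW: (x,y) -> (-y, x)
(-1.1,-22.1) -> (22.1, -1.1)

(22.1, -1.1)


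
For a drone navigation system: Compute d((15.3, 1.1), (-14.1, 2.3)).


dx=-29.4, dy=1.2
d^2 = (-29.4)^2 + 1.2^2 = 865.8
d = sqrt(865.8) = 29.4245

29.4245


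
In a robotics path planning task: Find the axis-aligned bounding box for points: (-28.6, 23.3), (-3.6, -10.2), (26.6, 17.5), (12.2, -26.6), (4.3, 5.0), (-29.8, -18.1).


x range: [-29.8, 26.6]
y range: [-26.6, 23.3]
Bounding box: (-29.8,-26.6) to (26.6,23.3)

(-29.8,-26.6) to (26.6,23.3)


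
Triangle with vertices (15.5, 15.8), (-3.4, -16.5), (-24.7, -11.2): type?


Side lengths squared: AB^2=1400.5, BC^2=481.78, CA^2=2345.04
Sorted: [481.78, 1400.5, 2345.04]
By sides: Scalene, By angles: Obtuse

Scalene, Obtuse


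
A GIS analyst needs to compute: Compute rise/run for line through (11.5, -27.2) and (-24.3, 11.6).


slope = (y2-y1)/(x2-x1) = (11.6-(-27.2))/((-24.3)-11.5) = 38.8/(-35.8) = -1.0838

-1.0838


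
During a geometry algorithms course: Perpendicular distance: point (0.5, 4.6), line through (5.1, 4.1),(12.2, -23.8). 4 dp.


|cross product| = 124.79
|line direction| = sqrt(828.82) = 28.7892
Distance = 124.79/sqrt(828.82) = 4.3346

4.3346


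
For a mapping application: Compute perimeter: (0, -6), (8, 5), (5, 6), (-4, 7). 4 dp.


Sides: (0, -6)->(8, 5): sqrt(185) = 13.601471, (8, 5)->(5, 6): sqrt(10) = 3.162278, (5, 6)->(-4, 7): sqrt(82) = 9.055385, (-4, 7)->(0, -6): sqrt(185) = 13.601471
Sum = 39.420605
Perimeter = 39.4206

39.4206


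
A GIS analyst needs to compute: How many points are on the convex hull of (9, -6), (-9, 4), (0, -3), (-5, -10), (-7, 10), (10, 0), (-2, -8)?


Convex hull vertices (CCW): (-9, 4), (-5, -10), (9, -6), (10, 0), (-7, 10)
Count = 5

5


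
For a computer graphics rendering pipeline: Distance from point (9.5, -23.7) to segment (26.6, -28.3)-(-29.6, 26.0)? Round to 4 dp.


Project P onto AB: t = 0.1983 (clamped to [0,1])
Closest point on segment: (15.4574, -17.5341)
Distance: 8.5737

8.5737


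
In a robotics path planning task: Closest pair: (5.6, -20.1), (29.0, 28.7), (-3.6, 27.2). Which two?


d(P0,P1) = 54.1202, d(P0,P2) = 48.1864, d(P1,P2) = 32.6345
Closest: P1 and P2

Closest pair: (29.0, 28.7) and (-3.6, 27.2), distance = 32.6345


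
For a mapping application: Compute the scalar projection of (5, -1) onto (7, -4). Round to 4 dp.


u.v = 39, |v| = sqrt(65) = 8.0623
Scalar projection = u.v / |v| = 39 / sqrt(65) = 4.8374

4.8374


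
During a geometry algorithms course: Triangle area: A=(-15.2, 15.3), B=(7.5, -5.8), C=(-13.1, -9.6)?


Area = |x_A(y_B-y_C) + x_B(y_C-y_A) + x_C(y_A-y_B)|/2
= |(-57.76) + (-186.75) + (-276.41)|/2
= 520.92/2 = 260.46

260.46


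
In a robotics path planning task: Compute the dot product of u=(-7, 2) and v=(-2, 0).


u . v = u_x*v_x + u_y*v_y = (-7)*(-2) + 2*0
= 14 + 0 = 14

14


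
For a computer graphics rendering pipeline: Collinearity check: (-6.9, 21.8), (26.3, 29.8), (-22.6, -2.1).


Cross product: (26.3-(-6.9))*((-2.1)-21.8) - (29.8-21.8)*((-22.6)-(-6.9))
= -667.88

No, not collinear


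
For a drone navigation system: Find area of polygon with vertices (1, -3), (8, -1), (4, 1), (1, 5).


Shoelace sum: (1*(-1) - 8*(-3)) + (8*1 - 4*(-1)) + (4*5 - 1*1) + (1*(-3) - 1*5)
= 46
Area = |46|/2 = 23

23


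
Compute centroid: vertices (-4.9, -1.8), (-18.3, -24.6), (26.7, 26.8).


Centroid = ((x_A+x_B+x_C)/3, (y_A+y_B+y_C)/3)
= (((-4.9)+(-18.3)+26.7)/3, ((-1.8)+(-24.6)+26.8)/3)
= (1.1667, 0.1333)

(1.1667, 0.1333)


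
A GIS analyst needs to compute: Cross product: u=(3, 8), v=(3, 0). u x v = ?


u x v = u_x*v_y - u_y*v_x = 3*0 - 8*3
= 0 - 24 = -24

-24


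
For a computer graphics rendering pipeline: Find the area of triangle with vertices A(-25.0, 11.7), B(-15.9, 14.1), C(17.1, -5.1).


Area = |x_A(y_B-y_C) + x_B(y_C-y_A) + x_C(y_A-y_B)|/2
= |(-480) + 267.12 + (-41.04)|/2
= 253.92/2 = 126.96

126.96


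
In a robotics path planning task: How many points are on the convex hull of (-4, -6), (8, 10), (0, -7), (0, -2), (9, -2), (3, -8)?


Convex hull vertices (CCW): (-4, -6), (3, -8), (9, -2), (8, 10)
Count = 4

4


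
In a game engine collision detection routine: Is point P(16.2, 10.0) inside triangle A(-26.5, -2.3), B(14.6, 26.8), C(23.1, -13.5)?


Cross products: AB x AP = -737.04, BC x BP = -78.32, CA x CP = -1088.32
All same sign? yes

Yes, inside


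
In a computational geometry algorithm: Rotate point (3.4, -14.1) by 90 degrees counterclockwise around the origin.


90° CCW: (x,y) -> (-y, x)
(3.4,-14.1) -> (14.1, 3.4)

(14.1, 3.4)


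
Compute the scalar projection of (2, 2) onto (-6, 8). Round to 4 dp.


u.v = 4, |v| = sqrt(100) = 10
Scalar projection = u.v / |v| = 4 / sqrt(100) = 0.4

0.4


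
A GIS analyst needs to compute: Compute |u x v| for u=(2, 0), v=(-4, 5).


|u x v| = |2*5 - 0*(-4)|
= |10 - 0| = 10

10


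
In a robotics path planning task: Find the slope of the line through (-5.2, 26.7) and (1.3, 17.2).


slope = (y2-y1)/(x2-x1) = (17.2-26.7)/(1.3-(-5.2)) = (-9.5)/6.5 = -1.4615

-1.4615


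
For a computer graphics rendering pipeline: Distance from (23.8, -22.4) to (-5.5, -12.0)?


dx=-29.3, dy=10.4
d^2 = (-29.3)^2 + 10.4^2 = 966.65
d = sqrt(966.65) = 31.091

31.091


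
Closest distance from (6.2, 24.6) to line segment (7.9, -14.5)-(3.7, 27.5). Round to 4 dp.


Project P onto AB: t = 0.9257 (clamped to [0,1])
Closest point on segment: (4.0119, 24.3812)
Distance: 2.199

2.199


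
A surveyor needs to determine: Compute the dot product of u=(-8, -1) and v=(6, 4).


u . v = u_x*v_x + u_y*v_y = (-8)*6 + (-1)*4
= (-48) + (-4) = -52

-52


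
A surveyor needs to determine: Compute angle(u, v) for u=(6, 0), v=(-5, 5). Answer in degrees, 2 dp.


u.v = -30, |u| = sqrt(36) = 6, |v| = sqrt(50) = 7.0711
cos(theta) = u.v/(|u||v|) = -30/sqrt(1800) = -0.707107
theta = acos(-0.707107) = 135 degrees

135 degrees


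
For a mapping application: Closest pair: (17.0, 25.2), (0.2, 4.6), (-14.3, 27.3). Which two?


d(P0,P1) = 26.5819, d(P0,P2) = 31.3704, d(P1,P2) = 26.9358
Closest: P0 and P1

Closest pair: (17.0, 25.2) and (0.2, 4.6), distance = 26.5819


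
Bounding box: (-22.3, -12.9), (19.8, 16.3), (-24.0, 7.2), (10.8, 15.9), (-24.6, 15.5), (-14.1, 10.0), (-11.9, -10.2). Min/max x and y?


x range: [-24.6, 19.8]
y range: [-12.9, 16.3]
Bounding box: (-24.6,-12.9) to (19.8,16.3)

(-24.6,-12.9) to (19.8,16.3)


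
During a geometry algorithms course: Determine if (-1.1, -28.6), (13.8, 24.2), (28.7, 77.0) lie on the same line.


Cross product: (13.8-(-1.1))*(77-(-28.6)) - (24.2-(-28.6))*(28.7-(-1.1))
= 0

Yes, collinear


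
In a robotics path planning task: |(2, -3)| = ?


|u| = sqrt(2^2 + (-3)^2) = sqrt(13) = 3.6056

3.6056


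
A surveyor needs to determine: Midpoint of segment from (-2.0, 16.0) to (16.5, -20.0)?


M = (((-2)+16.5)/2, (16+(-20))/2)
= (7.25, -2)

(7.25, -2)


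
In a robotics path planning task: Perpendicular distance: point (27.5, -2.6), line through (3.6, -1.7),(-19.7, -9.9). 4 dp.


|cross product| = 216.95
|line direction| = sqrt(610.13) = 24.7008
Distance = 216.95/sqrt(610.13) = 8.7831

8.7831


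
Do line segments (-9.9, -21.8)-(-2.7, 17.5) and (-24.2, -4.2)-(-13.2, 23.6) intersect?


Cross products: d1=-591.14, d2=-359, d3=688.71, d4=456.57
d1*d2 < 0 and d3*d4 < 0? no

No, they don't intersect


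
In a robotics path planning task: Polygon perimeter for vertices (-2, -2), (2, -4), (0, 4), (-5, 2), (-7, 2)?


Sides: (-2, -2)->(2, -4): sqrt(20) = 4.472136, (2, -4)->(0, 4): sqrt(68) = 8.246211, (0, 4)->(-5, 2): sqrt(29) = 5.385165, (-5, 2)->(-7, 2): sqrt(4) = 2, (-7, 2)->(-2, -2): sqrt(41) = 6.403124
Sum = 26.506636
Perimeter = 26.5066

26.5066


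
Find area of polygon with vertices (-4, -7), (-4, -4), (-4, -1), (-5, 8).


Shoelace sum: ((-4)*(-4) - (-4)*(-7)) + ((-4)*(-1) - (-4)*(-4)) + ((-4)*8 - (-5)*(-1)) + ((-5)*(-7) - (-4)*8)
= 6
Area = |6|/2 = 3

3


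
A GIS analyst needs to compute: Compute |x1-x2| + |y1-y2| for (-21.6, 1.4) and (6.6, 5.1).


|(-21.6)-6.6| + |1.4-5.1| = 28.2 + 3.7 = 31.9

31.9


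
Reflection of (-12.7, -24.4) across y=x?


Reflection over y=x: (x,y) -> (y,x)
(-12.7, -24.4) -> (-24.4, -12.7)

(-24.4, -12.7)


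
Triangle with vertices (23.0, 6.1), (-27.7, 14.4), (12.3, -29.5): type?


Side lengths squared: AB^2=2639.38, BC^2=3527.21, CA^2=1381.85
Sorted: [1381.85, 2639.38, 3527.21]
By sides: Scalene, By angles: Acute

Scalene, Acute


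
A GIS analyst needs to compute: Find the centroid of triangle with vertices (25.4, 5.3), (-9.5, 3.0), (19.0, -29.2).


Centroid = ((x_A+x_B+x_C)/3, (y_A+y_B+y_C)/3)
= ((25.4+(-9.5)+19)/3, (5.3+3+(-29.2))/3)
= (11.6333, -6.9667)

(11.6333, -6.9667)


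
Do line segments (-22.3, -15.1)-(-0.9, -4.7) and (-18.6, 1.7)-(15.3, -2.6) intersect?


Cross products: d1=-585.43, d2=-140.85, d3=321.04, d4=-123.54
d1*d2 < 0 and d3*d4 < 0? no

No, they don't intersect


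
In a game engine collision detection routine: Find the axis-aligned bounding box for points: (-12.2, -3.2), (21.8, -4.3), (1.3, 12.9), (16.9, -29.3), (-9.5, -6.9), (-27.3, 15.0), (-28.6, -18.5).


x range: [-28.6, 21.8]
y range: [-29.3, 15]
Bounding box: (-28.6,-29.3) to (21.8,15)

(-28.6,-29.3) to (21.8,15)


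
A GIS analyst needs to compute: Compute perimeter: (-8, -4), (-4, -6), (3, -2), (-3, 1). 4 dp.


Sides: (-8, -4)->(-4, -6): sqrt(20) = 4.472136, (-4, -6)->(3, -2): sqrt(65) = 8.062258, (3, -2)->(-3, 1): sqrt(45) = 6.708204, (-3, 1)->(-8, -4): sqrt(50) = 7.071068
Sum = 26.313666
Perimeter = 26.3137

26.3137


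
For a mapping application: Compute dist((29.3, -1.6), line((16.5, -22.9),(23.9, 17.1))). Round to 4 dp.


|cross product| = 354.38
|line direction| = sqrt(1654.76) = 40.6787
Distance = 354.38/sqrt(1654.76) = 8.7117

8.7117


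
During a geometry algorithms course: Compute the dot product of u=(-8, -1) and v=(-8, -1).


u . v = u_x*v_x + u_y*v_y = (-8)*(-8) + (-1)*(-1)
= 64 + 1 = 65

65


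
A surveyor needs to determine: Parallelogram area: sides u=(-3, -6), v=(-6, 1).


|u x v| = |(-3)*1 - (-6)*(-6)|
= |(-3) - 36| = 39

39


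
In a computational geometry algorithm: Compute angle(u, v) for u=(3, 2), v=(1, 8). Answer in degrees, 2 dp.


u.v = 19, |u| = sqrt(13) = 3.6056, |v| = sqrt(65) = 8.0623
cos(theta) = u.v/(|u||v|) = 19/sqrt(845) = 0.65362
theta = acos(0.65362) = 49.18 degrees

49.18 degrees


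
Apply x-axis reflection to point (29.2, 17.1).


Reflection over x-axis: (x,y) -> (x,-y)
(29.2, 17.1) -> (29.2, -17.1)

(29.2, -17.1)


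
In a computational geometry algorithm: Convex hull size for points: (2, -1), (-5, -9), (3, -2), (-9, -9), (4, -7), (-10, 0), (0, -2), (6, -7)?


Convex hull vertices (CCW): (-10, 0), (-9, -9), (-5, -9), (6, -7), (3, -2), (2, -1)
Count = 6

6


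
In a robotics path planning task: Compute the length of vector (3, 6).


|u| = sqrt(3^2 + 6^2) = sqrt(45) = 6.7082

6.7082


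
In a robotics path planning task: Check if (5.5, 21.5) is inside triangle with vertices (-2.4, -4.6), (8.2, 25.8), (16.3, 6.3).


Cross products: AB x AP = 36.5, BC x BP = -87.48, CA x CP = -401.96
All same sign? no

No, outside


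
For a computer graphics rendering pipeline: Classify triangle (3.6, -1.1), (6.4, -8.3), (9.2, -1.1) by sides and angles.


Side lengths squared: AB^2=59.68, BC^2=59.68, CA^2=31.36
Sorted: [31.36, 59.68, 59.68]
By sides: Isosceles, By angles: Acute

Isosceles, Acute


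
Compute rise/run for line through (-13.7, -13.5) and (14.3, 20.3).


slope = (y2-y1)/(x2-x1) = (20.3-(-13.5))/(14.3-(-13.7)) = 33.8/28 = 1.2071

1.2071


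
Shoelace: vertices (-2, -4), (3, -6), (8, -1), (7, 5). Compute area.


Shoelace sum: ((-2)*(-6) - 3*(-4)) + (3*(-1) - 8*(-6)) + (8*5 - 7*(-1)) + (7*(-4) - (-2)*5)
= 98
Area = |98|/2 = 49

49


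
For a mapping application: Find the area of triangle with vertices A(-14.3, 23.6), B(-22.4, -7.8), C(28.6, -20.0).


Area = |x_A(y_B-y_C) + x_B(y_C-y_A) + x_C(y_A-y_B)|/2
= |(-174.46) + 976.64 + 898.04|/2
= 1700.22/2 = 850.11

850.11


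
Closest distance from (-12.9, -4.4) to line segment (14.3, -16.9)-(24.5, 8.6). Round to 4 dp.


Project P onto AB: t = 0.0548 (clamped to [0,1])
Closest point on segment: (14.8586, -15.5034)
Distance: 29.8969

29.8969


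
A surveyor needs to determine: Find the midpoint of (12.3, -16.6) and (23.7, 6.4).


M = ((12.3+23.7)/2, ((-16.6)+6.4)/2)
= (18, -5.1)

(18, -5.1)


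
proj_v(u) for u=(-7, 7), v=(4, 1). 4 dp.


u.v = -21, |v| = sqrt(17) = 4.1231
Scalar projection = u.v / |v| = -21 / sqrt(17) = -5.0932

-5.0932


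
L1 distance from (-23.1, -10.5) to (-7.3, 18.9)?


|(-23.1)-(-7.3)| + |(-10.5)-18.9| = 15.8 + 29.4 = 45.2

45.2


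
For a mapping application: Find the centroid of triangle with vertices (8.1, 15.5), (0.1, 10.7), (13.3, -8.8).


Centroid = ((x_A+x_B+x_C)/3, (y_A+y_B+y_C)/3)
= ((8.1+0.1+13.3)/3, (15.5+10.7+(-8.8))/3)
= (7.1667, 5.8)

(7.1667, 5.8)


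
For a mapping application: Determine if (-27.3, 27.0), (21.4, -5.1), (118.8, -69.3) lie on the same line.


Cross product: (21.4-(-27.3))*((-69.3)-27) - ((-5.1)-27)*(118.8-(-27.3))
= 0

Yes, collinear


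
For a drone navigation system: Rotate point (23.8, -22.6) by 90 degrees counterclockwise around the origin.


90° CCW: (x,y) -> (-y, x)
(23.8,-22.6) -> (22.6, 23.8)

(22.6, 23.8)


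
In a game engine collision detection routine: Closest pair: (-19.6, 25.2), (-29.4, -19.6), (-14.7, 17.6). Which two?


d(P0,P1) = 45.8594, d(P0,P2) = 9.0427, d(P1,P2) = 39.9991
Closest: P0 and P2

Closest pair: (-19.6, 25.2) and (-14.7, 17.6), distance = 9.0427


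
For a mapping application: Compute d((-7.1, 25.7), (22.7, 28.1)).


dx=29.8, dy=2.4
d^2 = 29.8^2 + 2.4^2 = 893.8
d = sqrt(893.8) = 29.8965

29.8965


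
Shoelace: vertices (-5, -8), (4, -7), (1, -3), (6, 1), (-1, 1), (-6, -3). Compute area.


Shoelace sum: ((-5)*(-7) - 4*(-8)) + (4*(-3) - 1*(-7)) + (1*1 - 6*(-3)) + (6*1 - (-1)*1) + ((-1)*(-3) - (-6)*1) + ((-6)*(-8) - (-5)*(-3))
= 130
Area = |130|/2 = 65

65


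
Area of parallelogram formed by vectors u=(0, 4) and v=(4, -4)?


|u x v| = |0*(-4) - 4*4|
= |0 - 16| = 16

16


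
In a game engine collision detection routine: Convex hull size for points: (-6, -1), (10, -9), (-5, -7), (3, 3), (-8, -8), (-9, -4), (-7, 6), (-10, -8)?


Convex hull vertices (CCW): (-10, -8), (10, -9), (3, 3), (-7, 6)
Count = 4

4


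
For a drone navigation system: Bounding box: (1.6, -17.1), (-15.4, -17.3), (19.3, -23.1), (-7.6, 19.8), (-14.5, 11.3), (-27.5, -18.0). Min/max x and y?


x range: [-27.5, 19.3]
y range: [-23.1, 19.8]
Bounding box: (-27.5,-23.1) to (19.3,19.8)

(-27.5,-23.1) to (19.3,19.8)


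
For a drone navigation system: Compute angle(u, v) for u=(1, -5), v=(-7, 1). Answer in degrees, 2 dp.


u.v = -12, |u| = sqrt(26) = 5.099, |v| = sqrt(50) = 7.0711
cos(theta) = u.v/(|u||v|) = -12/sqrt(1300) = -0.33282
theta = acos(-0.33282) = 109.44 degrees

109.44 degrees


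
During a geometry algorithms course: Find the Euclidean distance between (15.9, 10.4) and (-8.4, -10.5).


dx=-24.3, dy=-20.9
d^2 = (-24.3)^2 + (-20.9)^2 = 1027.3
d = sqrt(1027.3) = 32.0515

32.0515


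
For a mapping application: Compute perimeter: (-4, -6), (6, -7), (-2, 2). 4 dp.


Sides: (-4, -6)->(6, -7): sqrt(101) = 10.049876, (6, -7)->(-2, 2): sqrt(145) = 12.041595, (-2, 2)->(-4, -6): sqrt(68) = 8.246211
Sum = 30.337682
Perimeter = 30.3377

30.3377


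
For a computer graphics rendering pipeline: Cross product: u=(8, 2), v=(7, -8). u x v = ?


u x v = u_x*v_y - u_y*v_x = 8*(-8) - 2*7
= (-64) - 14 = -78

-78


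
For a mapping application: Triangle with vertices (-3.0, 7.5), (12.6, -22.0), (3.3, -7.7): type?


Side lengths squared: AB^2=1113.61, BC^2=290.98, CA^2=270.73
Sorted: [270.73, 290.98, 1113.61]
By sides: Scalene, By angles: Obtuse

Scalene, Obtuse


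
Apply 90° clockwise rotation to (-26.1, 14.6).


90° CW: (x,y) -> (y, -x)
(-26.1,14.6) -> (14.6, 26.1)

(14.6, 26.1)


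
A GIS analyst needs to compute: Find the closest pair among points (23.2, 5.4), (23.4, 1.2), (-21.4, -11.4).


d(P0,P1) = 4.2048, d(P0,P2) = 47.6592, d(P1,P2) = 46.5382
Closest: P0 and P1

Closest pair: (23.2, 5.4) and (23.4, 1.2), distance = 4.2048


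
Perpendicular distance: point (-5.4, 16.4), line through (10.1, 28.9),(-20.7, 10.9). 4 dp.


|cross product| = 106
|line direction| = sqrt(1272.64) = 35.6741
Distance = 106/sqrt(1272.64) = 2.9713

2.9713


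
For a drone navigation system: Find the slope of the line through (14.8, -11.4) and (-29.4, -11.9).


slope = (y2-y1)/(x2-x1) = ((-11.9)-(-11.4))/((-29.4)-14.8) = (-0.5)/(-44.2) = 0.0113

0.0113


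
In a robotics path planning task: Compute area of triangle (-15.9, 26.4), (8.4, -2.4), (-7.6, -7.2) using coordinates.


Area = |x_A(y_B-y_C) + x_B(y_C-y_A) + x_C(y_A-y_B)|/2
= |(-76.32) + (-282.24) + (-218.88)|/2
= 577.44/2 = 288.72

288.72


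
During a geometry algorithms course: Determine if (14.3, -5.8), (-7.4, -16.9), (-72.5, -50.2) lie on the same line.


Cross product: ((-7.4)-14.3)*((-50.2)-(-5.8)) - ((-16.9)-(-5.8))*((-72.5)-14.3)
= 0

Yes, collinear


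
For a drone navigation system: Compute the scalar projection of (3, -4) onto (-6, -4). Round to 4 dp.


u.v = -2, |v| = sqrt(52) = 7.2111
Scalar projection = u.v / |v| = -2 / sqrt(52) = -0.2774

-0.2774


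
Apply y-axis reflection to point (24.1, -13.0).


Reflection over y-axis: (x,y) -> (-x,y)
(24.1, -13) -> (-24.1, -13)

(-24.1, -13)


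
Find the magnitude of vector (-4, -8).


|u| = sqrt((-4)^2 + (-8)^2) = sqrt(80) = 8.9443

8.9443


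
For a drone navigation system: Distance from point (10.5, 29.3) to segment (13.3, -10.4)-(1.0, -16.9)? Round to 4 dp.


Project P onto AB: t = 0 (clamped to [0,1])
Closest point on segment: (13.3, -10.4)
Distance: 39.7986

39.7986


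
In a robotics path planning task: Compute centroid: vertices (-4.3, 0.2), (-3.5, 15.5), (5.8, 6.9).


Centroid = ((x_A+x_B+x_C)/3, (y_A+y_B+y_C)/3)
= (((-4.3)+(-3.5)+5.8)/3, (0.2+15.5+6.9)/3)
= (-0.6667, 7.5333)

(-0.6667, 7.5333)


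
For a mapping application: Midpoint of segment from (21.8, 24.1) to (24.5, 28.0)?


M = ((21.8+24.5)/2, (24.1+28)/2)
= (23.15, 26.05)

(23.15, 26.05)


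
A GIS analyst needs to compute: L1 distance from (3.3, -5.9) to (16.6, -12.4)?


|3.3-16.6| + |(-5.9)-(-12.4)| = 13.3 + 6.5 = 19.8

19.8


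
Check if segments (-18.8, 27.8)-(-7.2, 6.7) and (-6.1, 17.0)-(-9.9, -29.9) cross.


Cross products: d1=-636.67, d2=-12.45, d3=142.69, d4=-481.53
d1*d2 < 0 and d3*d4 < 0? no

No, they don't intersect


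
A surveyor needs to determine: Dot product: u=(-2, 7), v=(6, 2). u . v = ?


u . v = u_x*v_x + u_y*v_y = (-2)*6 + 7*2
= (-12) + 14 = 2

2


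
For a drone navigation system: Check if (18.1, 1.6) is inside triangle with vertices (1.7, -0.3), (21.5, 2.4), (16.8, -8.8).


Cross products: AB x AP = -6.66, BC x BP = -34.32, CA x CP = -168.09
All same sign? yes

Yes, inside


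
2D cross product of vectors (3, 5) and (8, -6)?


u x v = u_x*v_y - u_y*v_x = 3*(-6) - 5*8
= (-18) - 40 = -58

-58


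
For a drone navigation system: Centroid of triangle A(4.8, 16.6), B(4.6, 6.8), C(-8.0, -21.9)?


Centroid = ((x_A+x_B+x_C)/3, (y_A+y_B+y_C)/3)
= ((4.8+4.6+(-8))/3, (16.6+6.8+(-21.9))/3)
= (0.4667, 0.5)

(0.4667, 0.5)


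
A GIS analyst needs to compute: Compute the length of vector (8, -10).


|u| = sqrt(8^2 + (-10)^2) = sqrt(164) = 12.8062

12.8062


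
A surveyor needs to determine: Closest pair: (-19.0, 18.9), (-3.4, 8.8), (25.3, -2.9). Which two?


d(P0,P1) = 18.5841, d(P0,P2) = 49.3734, d(P1,P2) = 30.9932
Closest: P0 and P1

Closest pair: (-19.0, 18.9) and (-3.4, 8.8), distance = 18.5841


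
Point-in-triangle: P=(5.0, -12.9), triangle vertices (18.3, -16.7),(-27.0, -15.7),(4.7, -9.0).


Cross products: AB x AP = -158.84, BC x BP = -125.64, CA x CP = -50.73
All same sign? yes

Yes, inside


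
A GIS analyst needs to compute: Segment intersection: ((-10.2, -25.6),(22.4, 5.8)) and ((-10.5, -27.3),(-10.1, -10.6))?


Cross products: d1=-4.33, d2=-536.19, d3=-46, d4=485.86
d1*d2 < 0 and d3*d4 < 0? no

No, they don't intersect


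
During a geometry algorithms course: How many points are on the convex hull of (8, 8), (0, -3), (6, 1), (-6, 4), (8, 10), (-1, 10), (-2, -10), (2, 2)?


Convex hull vertices (CCW): (-6, 4), (-2, -10), (6, 1), (8, 8), (8, 10), (-1, 10)
Count = 6

6


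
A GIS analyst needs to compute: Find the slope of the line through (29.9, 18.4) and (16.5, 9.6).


slope = (y2-y1)/(x2-x1) = (9.6-18.4)/(16.5-29.9) = (-8.8)/(-13.4) = 0.6567

0.6567


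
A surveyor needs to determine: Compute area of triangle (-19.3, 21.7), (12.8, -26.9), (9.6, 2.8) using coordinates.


Area = |x_A(y_B-y_C) + x_B(y_C-y_A) + x_C(y_A-y_B)|/2
= |573.21 + (-241.92) + 466.56|/2
= 797.85/2 = 398.925

398.925


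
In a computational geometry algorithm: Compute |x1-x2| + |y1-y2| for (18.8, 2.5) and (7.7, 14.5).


|18.8-7.7| + |2.5-14.5| = 11.1 + 12 = 23.1

23.1


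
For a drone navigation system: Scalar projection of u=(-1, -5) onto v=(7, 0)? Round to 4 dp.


u.v = -7, |v| = sqrt(49) = 7
Scalar projection = u.v / |v| = -7 / sqrt(49) = -1

-1


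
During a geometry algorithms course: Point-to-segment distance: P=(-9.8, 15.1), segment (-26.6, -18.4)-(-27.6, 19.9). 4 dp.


Project P onto AB: t = 0.8626 (clamped to [0,1])
Closest point on segment: (-27.4626, 14.6388)
Distance: 17.6687

17.6687


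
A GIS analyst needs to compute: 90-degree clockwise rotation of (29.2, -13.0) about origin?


90° CW: (x,y) -> (y, -x)
(29.2,-13) -> (-13, -29.2)

(-13, -29.2)


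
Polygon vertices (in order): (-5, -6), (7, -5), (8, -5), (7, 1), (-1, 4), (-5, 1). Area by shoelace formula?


Shoelace sum: ((-5)*(-5) - 7*(-6)) + (7*(-5) - 8*(-5)) + (8*1 - 7*(-5)) + (7*4 - (-1)*1) + ((-1)*1 - (-5)*4) + ((-5)*(-6) - (-5)*1)
= 198
Area = |198|/2 = 99

99
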